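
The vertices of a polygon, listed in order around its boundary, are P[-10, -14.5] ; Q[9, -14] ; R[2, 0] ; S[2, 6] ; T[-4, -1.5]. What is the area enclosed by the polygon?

187.25

Apply the surveyor's formula: 2A = Σ (x_i·y_{i+1} − x_{i+1}·y_i), indices taken mod 5.
Σ = (270.5) + (28) + (12) + (21) + (43) = 374.5
Area = |Σ|/2 = 187.25.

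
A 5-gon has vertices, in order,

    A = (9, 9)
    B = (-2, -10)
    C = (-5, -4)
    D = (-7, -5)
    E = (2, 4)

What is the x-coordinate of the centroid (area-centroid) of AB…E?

94/153

Apply the surveyor's formula. First the cross-terms c_i = x_i·y_{i+1} − x_{i+1}·y_i:
  -72, -42, -3, -18, -18  ⇒  2A = -153, A = -76.5.
Then Σ (x_i + x_{i+1})·c_i = -282, so x̄ = -282 / (6·(-76.5)) = 94/153.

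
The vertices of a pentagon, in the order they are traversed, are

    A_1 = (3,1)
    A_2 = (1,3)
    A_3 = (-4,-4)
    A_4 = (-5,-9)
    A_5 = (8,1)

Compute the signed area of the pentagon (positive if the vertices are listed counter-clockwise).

Σ = (8) + (8) + (16) + (67) + (5) = 104
Signed area = Σ/2 = 52 (positive ⇒ counter-clockwise traversal).

52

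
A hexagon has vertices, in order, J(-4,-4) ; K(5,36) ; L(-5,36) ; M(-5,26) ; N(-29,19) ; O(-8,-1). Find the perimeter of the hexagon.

120

|JK| = √((9)² + (40)²) = √1681 = 41
|KL| = √((-10)² + (0)²) = √100 = 10
|LM| = √((0)² + (-10)²) = √100 = 10
|MN| = √((-24)² + (-7)²) = √625 = 25
|NO| = √((21)² + (-20)²) = √841 = 29
|OJ| = √((4)² + (-3)²) = √25 = 5
Perimeter = 41 + 10 + 10 + 25 + 29 + 5 = 120.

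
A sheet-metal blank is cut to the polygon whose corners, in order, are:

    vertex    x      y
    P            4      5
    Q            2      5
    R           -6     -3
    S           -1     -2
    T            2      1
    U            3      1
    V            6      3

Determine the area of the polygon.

33

Apply the shoelace (surveyor's) formula: 2A = Σ (x_i·y_{i+1} − x_{i+1}·y_i), indices taken mod 7.
Cross-terms: 10, 24, 9, 3, -1, 3, 18  ⇒  Σ = 66
Area = |Σ|/2 = 33.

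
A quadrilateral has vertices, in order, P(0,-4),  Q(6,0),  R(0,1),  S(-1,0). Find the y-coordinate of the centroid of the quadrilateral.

Apply the surveyor's formula. First the cross-terms c_i = x_i·y_{i+1} − x_{i+1}·y_i:
  24, 6, 1, 4  ⇒  2A = 35, A = 17.5.
Then Σ (y_i + y_{i+1})·c_i = -105, so ȳ = -105 / (6·17.5) = -1.

-1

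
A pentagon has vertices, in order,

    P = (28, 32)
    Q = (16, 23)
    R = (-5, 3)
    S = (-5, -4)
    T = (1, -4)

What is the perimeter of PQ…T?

|PQ| = √((-12)² + (-9)²) = √225 = 15
|QR| = √((-21)² + (-20)²) = √841 = 29
|RS| = √((0)² + (-7)²) = √49 = 7
|ST| = √((6)² + (0)²) = √36 = 6
|TP| = √((27)² + (36)²) = √2025 = 45
Perimeter = 15 + 29 + 7 + 6 + 45 = 102.

102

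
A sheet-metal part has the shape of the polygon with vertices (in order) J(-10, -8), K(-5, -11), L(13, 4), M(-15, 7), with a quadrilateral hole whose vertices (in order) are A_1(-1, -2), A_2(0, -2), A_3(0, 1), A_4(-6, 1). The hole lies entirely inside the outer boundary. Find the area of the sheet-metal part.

Outer boundary:
Apply the shoelace (surveyor's) formula: 2A = Σ (x_i·y_{i+1} − x_{i+1}·y_i), indices taken mod 4.
Σ = (70) + (123) + (151) + (190) = 534
Area = |Σ|/2 = 267.
Hole:
Apply Gauss's area formula: 2A = Σ (x_i·y_{i+1} − x_{i+1}·y_i), indices taken mod 4.
Σ = (2) + (0) + (6) + (13) = 21
Area = |Σ|/2 = 10.5.
Net area = 267 − 10.5 = 256.5.

256.5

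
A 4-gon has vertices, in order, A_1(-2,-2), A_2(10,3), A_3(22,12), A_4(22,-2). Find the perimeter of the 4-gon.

|A_1A_2| = √((12)² + (5)²) = √169 = 13
|A_2A_3| = √((12)² + (9)²) = √225 = 15
|A_3A_4| = √((0)² + (-14)²) = √196 = 14
|A_4A_1| = √((-24)² + (0)²) = √576 = 24
Perimeter = 13 + 15 + 14 + 24 = 66.

66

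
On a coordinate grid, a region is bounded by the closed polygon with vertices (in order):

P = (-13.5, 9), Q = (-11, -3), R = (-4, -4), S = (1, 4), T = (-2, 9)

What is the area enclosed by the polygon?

140

Apply the shoelace formula: 2A = Σ (x_i·y_{i+1} − x_{i+1}·y_i), indices taken mod 5.
P→Q: (-13.5)(-3) − (-11)(9) = 139.5
Q→R: (-11)(-4) − (-4)(-3) = 32
R→S: (-4)(4) − (1)(-4) = -12
S→T: (1)(9) − (-2)(4) = 17
T→P: (-2)(9) − (-13.5)(9) = 103.5
Σ = 280
Area = |Σ|/2 = 140.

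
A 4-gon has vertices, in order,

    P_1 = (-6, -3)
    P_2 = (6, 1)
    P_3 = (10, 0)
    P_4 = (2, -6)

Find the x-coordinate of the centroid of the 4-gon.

178/75

Apply the shoelace formula. First the cross-terms c_i = x_i·y_{i+1} − x_{i+1}·y_i:
  12, -10, -60, -42  ⇒  2A = -100, A = -50.
Then Σ (x_i + x_{i+1})·c_i = -712, so x̄ = -712 / (6·(-50)) = 178/75.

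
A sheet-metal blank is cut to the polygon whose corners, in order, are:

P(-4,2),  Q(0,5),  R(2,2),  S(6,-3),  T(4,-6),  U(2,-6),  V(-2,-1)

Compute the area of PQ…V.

53

Cross-terms: -20, -10, -18, -24, -12, -14, -8  ⇒  Σ = -106
Area = |Σ|/2 = 53.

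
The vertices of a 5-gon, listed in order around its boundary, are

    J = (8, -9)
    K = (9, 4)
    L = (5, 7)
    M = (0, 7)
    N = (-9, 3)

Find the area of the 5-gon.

Σ = (113) + (43) + (35) + (63) + (57) = 311
Area = |Σ|/2 = 155.5.

155.5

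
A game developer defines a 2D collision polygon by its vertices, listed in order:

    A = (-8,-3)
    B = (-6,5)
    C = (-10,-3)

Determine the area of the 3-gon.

Apply the shoelace (surveyor's) formula: 2A = Σ (x_i·y_{i+1} − x_{i+1}·y_i), indices taken mod 3.
Cross-terms: -58, 68, 6  ⇒  Σ = 16
Area = |Σ|/2 = 8.

8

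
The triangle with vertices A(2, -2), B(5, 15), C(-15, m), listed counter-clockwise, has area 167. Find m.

The doubled signed area Σ (x_i y_{i+1} − x_{i+1} y_i) is linear in m.
With m=0 it equals 295; the coefficient of m is 3 (from the two edges through C).
So 3·m + 295 = 2·167 = 334 ⇒ m = 13.

13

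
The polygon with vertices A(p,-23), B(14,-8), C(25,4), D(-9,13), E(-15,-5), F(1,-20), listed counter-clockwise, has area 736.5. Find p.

1

The doubled signed area Σ (x_i y_{i+1} − x_{i+1} y_i) is linear in p.
With p=0 it equals 1461; the coefficient of p is 12 (from the two edges through A).
So 12·p + 1461 = 2·736.5 = 1473 ⇒ p = 1.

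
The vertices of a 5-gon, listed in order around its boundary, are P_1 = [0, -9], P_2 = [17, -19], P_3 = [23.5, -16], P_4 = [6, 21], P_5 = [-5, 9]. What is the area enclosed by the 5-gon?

Apply the shoelace (surveyor's) formula: 2A = Σ (x_i·y_{i+1} − x_{i+1}·y_i), indices taken mod 5.
P_1→P_2: (0)(-19) − (17)(-9) = 153
P_2→P_3: (17)(-16) − (23.5)(-19) = 174.5
P_3→P_4: (23.5)(21) − (6)(-16) = 589.5
P_4→P_5: (6)(9) − (-5)(21) = 159
P_5→P_1: (-5)(-9) − (0)(9) = 45
Σ = 1121
Area = |Σ|/2 = 560.5.

560.5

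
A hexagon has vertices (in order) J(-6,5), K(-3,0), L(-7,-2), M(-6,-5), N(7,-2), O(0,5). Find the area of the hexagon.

78

Apply Gauss's area formula: 2A = Σ (x_i·y_{i+1} − x_{i+1}·y_i), indices taken mod 6.
Cross-terms: 15, 6, 23, 47, 35, 30  ⇒  Σ = 156
Area = |Σ|/2 = 78.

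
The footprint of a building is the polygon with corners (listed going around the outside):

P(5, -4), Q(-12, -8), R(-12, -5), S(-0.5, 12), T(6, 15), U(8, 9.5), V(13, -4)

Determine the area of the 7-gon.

P→Q: (5)(-8) − (-12)(-4) = -88
Q→R: (-12)(-5) − (-12)(-8) = -36
R→S: (-12)(12) − (-0.5)(-5) = -146.5
S→T: (-0.5)(15) − (6)(12) = -79.5
T→U: (6)(9.5) − (8)(15) = -63
U→V: (8)(-4) − (13)(9.5) = -155.5
V→P: (13)(-4) − (5)(-4) = -32
Σ = -600.5
Area = |Σ|/2 = 300.25.

300.25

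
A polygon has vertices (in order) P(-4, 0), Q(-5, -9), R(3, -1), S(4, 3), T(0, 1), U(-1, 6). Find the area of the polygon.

55

Apply the surveyor's formula: 2A = Σ (x_i·y_{i+1} − x_{i+1}·y_i), indices taken mod 6.
Σ = (36) + (32) + (13) + (4) + (1) + (24) = 110
Area = |Σ|/2 = 55.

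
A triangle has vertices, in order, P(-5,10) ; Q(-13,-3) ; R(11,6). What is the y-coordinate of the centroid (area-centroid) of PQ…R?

Apply the shoelace (surveyor's) formula. First the cross-terms c_i = x_i·y_{i+1} − x_{i+1}·y_i:
  145, -45, 140  ⇒  2A = 240, A = 120.
Then Σ (y_i + y_{i+1})·c_i = 3120, so ȳ = 3120 / (6·120) = 13/3.

13/3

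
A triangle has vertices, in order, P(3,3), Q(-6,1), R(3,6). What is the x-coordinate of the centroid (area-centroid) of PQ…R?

Apply Gauss's area formula. First the cross-terms c_i = x_i·y_{i+1} − x_{i+1}·y_i:
  21, -39, -9  ⇒  2A = -27, A = -13.5.
Then Σ (x_i + x_{i+1})·c_i = 0, so x̄ = 0 / (6·(-13.5)) = 0.

0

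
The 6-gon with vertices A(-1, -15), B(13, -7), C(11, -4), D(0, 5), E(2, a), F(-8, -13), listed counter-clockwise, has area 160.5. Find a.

-4

The doubled signed area Σ (x_i y_{i+1} − x_{i+1} y_i) is linear in a.
With a=0 it equals 353; the coefficient of a is 8 (from the two edges through E).
So 8·a + 353 = 2·160.5 = 321 ⇒ a = -4.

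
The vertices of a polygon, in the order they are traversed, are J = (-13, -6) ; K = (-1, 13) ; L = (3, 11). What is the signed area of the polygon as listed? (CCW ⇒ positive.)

J→K: (-13)(13) − (-1)(-6) = -175
K→L: (-1)(11) − (3)(13) = -50
L→J: (3)(-6) − (-13)(11) = 125
Σ = -100
Signed area = Σ/2 = -50 (negative ⇒ clockwise traversal).

-50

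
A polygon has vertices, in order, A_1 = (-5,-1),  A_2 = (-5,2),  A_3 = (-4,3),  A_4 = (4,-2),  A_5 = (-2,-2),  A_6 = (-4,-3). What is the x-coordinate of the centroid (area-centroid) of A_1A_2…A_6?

-100/51

Apply the surveyor's formula. First the cross-terms c_i = x_i·y_{i+1} − x_{i+1}·y_i:
  -15, -7, -4, -12, -2, -11  ⇒  2A = -51, A = -25.5.
Then Σ (x_i + x_{i+1})·c_i = 300, so x̄ = 300 / (6·(-25.5)) = -100/51.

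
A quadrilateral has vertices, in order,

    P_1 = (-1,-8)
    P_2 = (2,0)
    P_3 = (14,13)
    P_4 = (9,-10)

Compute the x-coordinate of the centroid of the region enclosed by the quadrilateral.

Apply the shoelace (surveyor's) formula. First the cross-terms c_i = x_i·y_{i+1} − x_{i+1}·y_i:
  16, 26, -257, -82  ⇒  2A = -297, A = -148.5.
Then Σ (x_i + x_{i+1})·c_i = -6135, so x̄ = -6135 / (6·(-148.5)) = 2045/297.

2045/297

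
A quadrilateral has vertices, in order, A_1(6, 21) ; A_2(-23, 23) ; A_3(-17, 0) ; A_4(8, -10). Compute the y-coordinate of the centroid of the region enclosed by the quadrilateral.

Apply Gauss's area formula. First the cross-terms c_i = x_i·y_{i+1} − x_{i+1}·y_i:
  621, 391, 170, 228  ⇒  2A = 1410, A = 705.
Then Σ (y_i + y_{i+1})·c_i = 37125, so ȳ = 37125 / (6·705) = 825/94.

825/94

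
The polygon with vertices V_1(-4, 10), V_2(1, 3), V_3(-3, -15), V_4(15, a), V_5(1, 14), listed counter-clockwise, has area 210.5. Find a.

13

The doubled signed area Σ (x_i y_{i+1} − x_{i+1} y_i) is linear in a.
With a=0 it equals 473; the coefficient of a is -4 (from the two edges through V_4).
So -4·a + 473 = 2·210.5 = 421 ⇒ a = 13.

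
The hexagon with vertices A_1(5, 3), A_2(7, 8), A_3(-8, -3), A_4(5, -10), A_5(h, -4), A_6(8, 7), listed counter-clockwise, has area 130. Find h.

Write out the shoelace sum; only the two edges meeting at A_5 involve h:
2·Area = [(5·(-4) − h·(-10)) + (h·7 − 8·(-4))] + 146
       = 17·h + 158 = 260
⇒ h = 6.

6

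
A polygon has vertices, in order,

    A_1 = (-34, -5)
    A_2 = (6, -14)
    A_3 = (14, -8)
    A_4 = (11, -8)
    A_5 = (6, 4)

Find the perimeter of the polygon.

|A_1A_2| = √((40)² + (-9)²) = √1681 = 41
|A_2A_3| = √((8)² + (6)²) = √100 = 10
|A_3A_4| = √((-3)² + (0)²) = √9 = 3
|A_4A_5| = √((-5)² + (12)²) = √169 = 13
|A_5A_1| = √((-40)² + (-9)²) = √1681 = 41
Perimeter = 41 + 10 + 3 + 13 + 41 = 108.

108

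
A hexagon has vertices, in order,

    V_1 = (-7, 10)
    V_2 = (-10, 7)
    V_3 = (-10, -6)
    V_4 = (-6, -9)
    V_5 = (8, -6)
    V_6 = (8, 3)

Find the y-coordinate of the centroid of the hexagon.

Apply the surveyor's formula. First the cross-terms c_i = x_i·y_{i+1} − x_{i+1}·y_i:
  51, 130, 54, 108, 72, 101  ⇒  2A = 516, A = 258.
Then Σ (y_i + y_{i+1})·c_i = -336, so ȳ = -336 / (6·258) = -28/129.

-28/129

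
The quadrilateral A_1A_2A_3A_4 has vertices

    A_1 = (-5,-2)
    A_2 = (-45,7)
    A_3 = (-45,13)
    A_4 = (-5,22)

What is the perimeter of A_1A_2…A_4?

112

|A_1A_2| = √((-40)² + (9)²) = √1681 = 41
|A_2A_3| = √((0)² + (6)²) = √36 = 6
|A_3A_4| = √((40)² + (9)²) = √1681 = 41
|A_4A_1| = √((0)² + (-24)²) = √576 = 24
Perimeter = 41 + 6 + 41 + 24 = 112.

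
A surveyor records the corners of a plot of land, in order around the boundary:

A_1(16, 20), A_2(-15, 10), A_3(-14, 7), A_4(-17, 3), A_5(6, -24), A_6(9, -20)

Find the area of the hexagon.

779

Apply the shoelace formula: 2A = Σ (x_i·y_{i+1} − x_{i+1}·y_i), indices taken mod 6.
Σ = (460) + (35) + (77) + (390) + (96) + (500) = 1558
Area = |Σ|/2 = 779.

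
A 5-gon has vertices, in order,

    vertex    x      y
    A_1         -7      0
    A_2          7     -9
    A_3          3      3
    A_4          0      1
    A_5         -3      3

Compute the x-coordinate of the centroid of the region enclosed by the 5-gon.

Apply Gauss's area formula. First the cross-terms c_i = x_i·y_{i+1} − x_{i+1}·y_i:
  63, 48, 3, 3, 21  ⇒  2A = 138, A = 69.
Then Σ (x_i + x_{i+1})·c_i = 270, so x̄ = 270 / (6·69) = 15/23.

15/23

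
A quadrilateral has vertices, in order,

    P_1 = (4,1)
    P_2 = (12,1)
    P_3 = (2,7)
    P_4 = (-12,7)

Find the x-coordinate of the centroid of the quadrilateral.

10/11

Apply the shoelace (surveyor's) formula. First the cross-terms c_i = x_i·y_{i+1} − x_{i+1}·y_i:
  -8, 82, 98, -40  ⇒  2A = 132, A = 66.
Then Σ (x_i + x_{i+1})·c_i = 360, so x̄ = 360 / (6·66) = 10/11.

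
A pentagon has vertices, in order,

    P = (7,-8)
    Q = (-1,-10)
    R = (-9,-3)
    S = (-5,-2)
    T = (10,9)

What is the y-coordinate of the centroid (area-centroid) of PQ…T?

-367/165

Apply the shoelace (surveyor's) formula. First the cross-terms c_i = x_i·y_{i+1} − x_{i+1}·y_i:
  -78, -87, 3, -25, -143  ⇒  2A = -330, A = -165.
Then Σ (y_i + y_{i+1})·c_i = 2202, so ȳ = 2202 / (6·(-165)) = -367/165.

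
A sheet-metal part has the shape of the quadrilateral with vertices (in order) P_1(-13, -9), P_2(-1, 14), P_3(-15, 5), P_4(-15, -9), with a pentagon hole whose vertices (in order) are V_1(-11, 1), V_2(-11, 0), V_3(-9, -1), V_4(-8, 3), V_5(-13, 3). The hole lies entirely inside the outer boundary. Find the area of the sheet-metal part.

110

Outer boundary:
Apply Gauss's area formula: 2A = Σ (x_i·y_{i+1} − x_{i+1}·y_i), indices taken mod 4.
Σ = (-191) + (205) + (210) + (18) = 242
Area = |Σ|/2 = 121.
Hole:
Apply the shoelace (surveyor's) formula: 2A = Σ (x_i·y_{i+1} − x_{i+1}·y_i), indices taken mod 5.
Cross-terms: 11, 11, -35, 15, 20  ⇒  Σ = 22
Area = |Σ|/2 = 11.
Net area = 121 − 11 = 110.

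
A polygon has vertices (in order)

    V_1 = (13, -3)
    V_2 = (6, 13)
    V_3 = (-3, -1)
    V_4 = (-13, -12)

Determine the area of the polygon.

Apply the surveyor's formula: 2A = Σ (x_i·y_{i+1} − x_{i+1}·y_i), indices taken mod 4.
Cross-terms: 187, 33, 23, 195  ⇒  Σ = 438
Area = |Σ|/2 = 219.

219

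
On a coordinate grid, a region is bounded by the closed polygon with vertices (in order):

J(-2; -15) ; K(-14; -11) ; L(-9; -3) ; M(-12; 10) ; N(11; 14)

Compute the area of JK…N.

393

Σ = (-188) + (-57) + (-126) + (-278) + (-137) = -786
Area = |Σ|/2 = 393.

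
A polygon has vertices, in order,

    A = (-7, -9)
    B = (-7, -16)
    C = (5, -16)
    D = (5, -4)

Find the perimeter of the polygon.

44

|AB| = √((0)² + (-7)²) = √49 = 7
|BC| = √((12)² + (0)²) = √144 = 12
|CD| = √((0)² + (12)²) = √144 = 12
|DA| = √((-12)² + (-5)²) = √169 = 13
Perimeter = 7 + 12 + 12 + 13 = 44.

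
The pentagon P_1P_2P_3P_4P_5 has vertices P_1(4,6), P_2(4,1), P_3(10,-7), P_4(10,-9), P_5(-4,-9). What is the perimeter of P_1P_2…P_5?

|P_1P_2| = √((0)² + (-5)²) = √25 = 5
|P_2P_3| = √((6)² + (-8)²) = √100 = 10
|P_3P_4| = √((0)² + (-2)²) = √4 = 2
|P_4P_5| = √((-14)² + (0)²) = √196 = 14
|P_5P_1| = √((8)² + (15)²) = √289 = 17
Perimeter = 5 + 10 + 2 + 14 + 17 = 48.

48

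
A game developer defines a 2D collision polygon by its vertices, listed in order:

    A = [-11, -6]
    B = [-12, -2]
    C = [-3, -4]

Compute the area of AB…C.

Σ = (-50) + (42) + (-26) = -34
Area = |Σ|/2 = 17.

17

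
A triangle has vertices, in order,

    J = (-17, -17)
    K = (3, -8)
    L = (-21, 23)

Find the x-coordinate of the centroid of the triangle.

-35/3

Apply the shoelace (surveyor's) formula. First the cross-terms c_i = x_i·y_{i+1} − x_{i+1}·y_i:
  187, -99, 748  ⇒  2A = 836, A = 418.
Then Σ (x_i + x_{i+1})·c_i = -29260, so x̄ = -29260 / (6·418) = -35/3.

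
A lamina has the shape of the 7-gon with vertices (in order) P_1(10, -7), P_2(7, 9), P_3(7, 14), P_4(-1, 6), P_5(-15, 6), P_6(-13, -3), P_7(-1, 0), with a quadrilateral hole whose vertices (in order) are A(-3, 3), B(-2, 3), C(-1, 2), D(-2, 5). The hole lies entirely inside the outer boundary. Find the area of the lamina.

Outer boundary:
Apply the surveyor's formula: 2A = Σ (x_i·y_{i+1} − x_{i+1}·y_i), indices taken mod 7.
Σ = (139) + (35) + (56) + (84) + (123) + (-3) + (7) = 441
Area = |Σ|/2 = 220.5.
Hole:
Σ = (-3) + (-1) + (-1) + (9) = 4
Area = |Σ|/2 = 2.
Net area = 220.5 − 2 = 218.5.

218.5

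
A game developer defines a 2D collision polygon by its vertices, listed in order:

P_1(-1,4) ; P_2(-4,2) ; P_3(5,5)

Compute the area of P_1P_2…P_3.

Apply the shoelace formula: 2A = Σ (x_i·y_{i+1} − x_{i+1}·y_i), indices taken mod 3.
Σ = (14) + (-30) + (25) = 9
Area = |Σ|/2 = 4.5.

4.5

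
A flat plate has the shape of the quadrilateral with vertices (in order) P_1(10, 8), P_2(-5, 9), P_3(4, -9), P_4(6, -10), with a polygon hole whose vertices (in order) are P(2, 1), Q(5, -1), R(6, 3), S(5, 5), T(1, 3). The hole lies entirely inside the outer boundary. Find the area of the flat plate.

Outer boundary:
Apply Gauss's area formula: 2A = Σ (x_i·y_{i+1} − x_{i+1}·y_i), indices taken mod 4.
P_1→P_2: (10)(9) − (-5)(8) = 130
P_2→P_3: (-5)(-9) − (4)(9) = 9
P_3→P_4: (4)(-10) − (6)(-9) = 14
P_4→P_1: (6)(8) − (10)(-10) = 148
Σ = 301
Area = |Σ|/2 = 150.5.
Hole:
Apply the shoelace (surveyor's) formula: 2A = Σ (x_i·y_{i+1} − x_{i+1}·y_i), indices taken mod 5.
P→Q: (2)(-1) − (5)(1) = -7
Q→R: (5)(3) − (6)(-1) = 21
R→S: (6)(5) − (5)(3) = 15
S→T: (5)(3) − (1)(5) = 10
T→P: (1)(1) − (2)(3) = -5
Σ = 34
Area = |Σ|/2 = 17.
Net area = 150.5 − 17 = 133.5.

133.5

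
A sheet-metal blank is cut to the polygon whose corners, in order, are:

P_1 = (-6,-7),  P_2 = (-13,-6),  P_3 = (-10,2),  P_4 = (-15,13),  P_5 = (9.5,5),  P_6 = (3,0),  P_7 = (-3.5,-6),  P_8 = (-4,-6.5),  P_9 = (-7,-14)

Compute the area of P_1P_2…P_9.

Σ = (-55) + (-86) + (-100) + (-198.5) + (-15) + (-18) + (-1.25) + (10.5) + (-35) = -498.25
Area = |Σ|/2 = 249.125.

249.125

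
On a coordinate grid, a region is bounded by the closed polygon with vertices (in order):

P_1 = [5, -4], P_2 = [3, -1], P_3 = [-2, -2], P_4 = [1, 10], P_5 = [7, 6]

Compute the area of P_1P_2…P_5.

Apply the surveyor's formula: 2A = Σ (x_i·y_{i+1} − x_{i+1}·y_i), indices taken mod 5.
Σ = (7) + (-8) + (-18) + (-64) + (-58) = -141
Area = |Σ|/2 = 70.5.

70.5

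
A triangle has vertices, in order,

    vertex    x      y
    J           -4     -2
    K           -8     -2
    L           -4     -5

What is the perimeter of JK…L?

12

|JK| = √((-4)² + (0)²) = √16 = 4
|KL| = √((4)² + (-3)²) = √25 = 5
|LJ| = √((0)² + (3)²) = √9 = 3
Perimeter = 4 + 5 + 3 = 12.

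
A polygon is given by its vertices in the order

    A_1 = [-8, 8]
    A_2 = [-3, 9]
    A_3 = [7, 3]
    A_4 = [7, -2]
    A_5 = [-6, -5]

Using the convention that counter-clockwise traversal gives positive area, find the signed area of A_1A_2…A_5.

Σ = (-48) + (-72) + (-35) + (-47) + (-88) = -290
Signed area = Σ/2 = -145 (negative ⇒ clockwise traversal).

-145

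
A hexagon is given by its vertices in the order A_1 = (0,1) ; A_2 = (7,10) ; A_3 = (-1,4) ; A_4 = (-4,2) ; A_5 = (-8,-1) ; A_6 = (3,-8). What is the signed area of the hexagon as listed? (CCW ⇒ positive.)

67.5

A_1→A_2: (0)(10) − (7)(1) = -7
A_2→A_3: (7)(4) − (-1)(10) = 38
A_3→A_4: (-1)(2) − (-4)(4) = 14
A_4→A_5: (-4)(-1) − (-8)(2) = 20
A_5→A_6: (-8)(-8) − (3)(-1) = 67
A_6→A_1: (3)(1) − (0)(-8) = 3
Σ = 135
Signed area = Σ/2 = 67.5 (positive ⇒ counter-clockwise traversal).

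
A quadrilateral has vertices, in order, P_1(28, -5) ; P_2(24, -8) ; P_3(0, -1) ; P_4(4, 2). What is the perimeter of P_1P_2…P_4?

60

|P_1P_2| = √((-4)² + (-3)²) = √25 = 5
|P_2P_3| = √((-24)² + (7)²) = √625 = 25
|P_3P_4| = √((4)² + (3)²) = √25 = 5
|P_4P_1| = √((24)² + (-7)²) = √625 = 25
Perimeter = 5 + 25 + 5 + 25 = 60.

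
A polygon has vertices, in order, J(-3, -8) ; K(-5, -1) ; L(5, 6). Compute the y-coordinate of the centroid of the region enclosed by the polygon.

-1

Apply the surveyor's formula. First the cross-terms c_i = x_i·y_{i+1} − x_{i+1}·y_i:
  -37, -25, -22  ⇒  2A = -84, A = -42.
Then Σ (y_i + y_{i+1})·c_i = 252, so ȳ = 252 / (6·(-42)) = -1.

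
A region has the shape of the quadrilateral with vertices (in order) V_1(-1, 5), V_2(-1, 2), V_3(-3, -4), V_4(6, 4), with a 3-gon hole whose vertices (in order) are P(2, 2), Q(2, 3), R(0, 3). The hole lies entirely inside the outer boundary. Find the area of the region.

Outer boundary:
Apply the surveyor's formula: 2A = Σ (x_i·y_{i+1} − x_{i+1}·y_i), indices taken mod 4.
V_1→V_2: (-1)(2) − (-1)(5) = 3
V_2→V_3: (-1)(-4) − (-3)(2) = 10
V_3→V_4: (-3)(4) − (6)(-4) = 12
V_4→V_1: (6)(5) − (-1)(4) = 34
Σ = 59
Area = |Σ|/2 = 29.5.
Hole:
Apply Gauss's area formula: 2A = Σ (x_i·y_{i+1} − x_{i+1}·y_i), indices taken mod 3.
Σ = (2) + (6) + (-6) = 2
Area = |Σ|/2 = 1.
Net area = 29.5 − 1 = 28.5.

28.5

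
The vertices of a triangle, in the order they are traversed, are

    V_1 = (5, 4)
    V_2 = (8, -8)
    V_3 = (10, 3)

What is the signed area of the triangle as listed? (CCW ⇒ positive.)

28.5

Apply the shoelace (surveyor's) formula: 2A = Σ (x_i·y_{i+1} − x_{i+1}·y_i), indices taken mod 3.
Σ = (-72) + (104) + (25) = 57
Signed area = Σ/2 = 28.5 (positive ⇒ counter-clockwise traversal).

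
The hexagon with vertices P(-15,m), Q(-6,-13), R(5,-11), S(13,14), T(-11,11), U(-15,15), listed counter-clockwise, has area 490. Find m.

9

The doubled signed area Σ (x_i y_{i+1} − x_{i+1} y_i) is linear in m.
With m=0 it equals 1061; the coefficient of m is -9 (from the two edges through P).
So -9·m + 1061 = 2·490 = 980 ⇒ m = 9.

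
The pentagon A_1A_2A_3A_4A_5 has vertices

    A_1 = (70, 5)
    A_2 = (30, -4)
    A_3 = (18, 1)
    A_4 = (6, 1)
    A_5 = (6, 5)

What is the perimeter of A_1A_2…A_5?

|A_1A_2| = √((-40)² + (-9)²) = √1681 = 41
|A_2A_3| = √((-12)² + (5)²) = √169 = 13
|A_3A_4| = √((-12)² + (0)²) = √144 = 12
|A_4A_5| = √((0)² + (4)²) = √16 = 4
|A_5A_1| = √((64)² + (0)²) = √4096 = 64
Perimeter = 41 + 13 + 12 + 4 + 64 = 134.

134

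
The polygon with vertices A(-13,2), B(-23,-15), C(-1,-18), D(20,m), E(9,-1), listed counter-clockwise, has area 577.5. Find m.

The doubled signed area Σ (x_i y_{i+1} − x_{i+1} y_i) is linear in m.
With m=0 it equals 985; the coefficient of m is -10 (from the two edges through D).
So -10·m + 985 = 2·577.5 = 1155 ⇒ m = -17.

-17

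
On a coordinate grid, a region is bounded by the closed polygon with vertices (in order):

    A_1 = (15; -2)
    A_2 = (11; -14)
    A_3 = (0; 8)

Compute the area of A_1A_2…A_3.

Apply the surveyor's formula: 2A = Σ (x_i·y_{i+1} − x_{i+1}·y_i), indices taken mod 3.
Σ = (-188) + (88) + (-120) = -220
Area = |Σ|/2 = 110.

110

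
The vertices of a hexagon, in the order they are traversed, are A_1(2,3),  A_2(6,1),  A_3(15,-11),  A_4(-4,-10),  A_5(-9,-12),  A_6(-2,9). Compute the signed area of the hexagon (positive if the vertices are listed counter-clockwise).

-231

Apply the shoelace formula: 2A = Σ (x_i·y_{i+1} − x_{i+1}·y_i), indices taken mod 6.
Cross-terms: -16, -81, -194, -42, -105, -24  ⇒  Σ = -462
Signed area = Σ/2 = -231 (negative ⇒ clockwise traversal).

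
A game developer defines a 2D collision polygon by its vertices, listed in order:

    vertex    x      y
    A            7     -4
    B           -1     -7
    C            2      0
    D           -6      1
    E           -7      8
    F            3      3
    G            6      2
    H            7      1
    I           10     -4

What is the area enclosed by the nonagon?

Σ = (-53) + (14) + (2) + (-41) + (-45) + (-12) + (-8) + (-38) + (-12) = -193
Area = |Σ|/2 = 96.5.

96.5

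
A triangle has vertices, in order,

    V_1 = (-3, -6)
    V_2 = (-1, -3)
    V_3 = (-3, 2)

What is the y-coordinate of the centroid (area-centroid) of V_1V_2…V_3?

Apply the surveyor's formula. First the cross-terms c_i = x_i·y_{i+1} − x_{i+1}·y_i:
  3, -11, 24  ⇒  2A = 16, A = 8.
Then Σ (y_i + y_{i+1})·c_i = -112, so ȳ = -112 / (6·8) = -7/3.

-7/3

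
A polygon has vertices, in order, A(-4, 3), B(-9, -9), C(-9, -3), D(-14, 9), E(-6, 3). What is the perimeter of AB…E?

44

|AB| = √((-5)² + (-12)²) = √169 = 13
|BC| = √((0)² + (6)²) = √36 = 6
|CD| = √((-5)² + (12)²) = √169 = 13
|DE| = √((8)² + (-6)²) = √100 = 10
|EA| = √((2)² + (0)²) = √4 = 2
Perimeter = 13 + 6 + 13 + 10 + 2 = 44.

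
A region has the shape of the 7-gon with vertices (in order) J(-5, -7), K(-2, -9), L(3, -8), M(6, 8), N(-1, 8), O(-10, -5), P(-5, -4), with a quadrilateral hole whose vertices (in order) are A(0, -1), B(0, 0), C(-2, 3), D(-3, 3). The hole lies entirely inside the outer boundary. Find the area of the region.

155.5

Outer boundary:
Apply the surveyor's formula: 2A = Σ (x_i·y_{i+1} − x_{i+1}·y_i), indices taken mod 7.
Cross-terms: 31, 43, 72, 56, 85, 15, 15  ⇒  Σ = 317
Area = |Σ|/2 = 158.5.
Hole:
Apply the shoelace formula: 2A = Σ (x_i·y_{i+1} − x_{i+1}·y_i), indices taken mod 4.
Cross-terms: 0, 0, 3, 3  ⇒  Σ = 6
Area = |Σ|/2 = 3.
Net area = 158.5 − 3 = 155.5.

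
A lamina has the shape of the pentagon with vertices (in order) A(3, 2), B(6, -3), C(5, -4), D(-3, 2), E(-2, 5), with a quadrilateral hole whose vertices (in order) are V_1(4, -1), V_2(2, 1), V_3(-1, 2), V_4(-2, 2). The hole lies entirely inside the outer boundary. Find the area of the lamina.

Outer boundary:
Apply the shoelace (surveyor's) formula: 2A = Σ (x_i·y_{i+1} − x_{i+1}·y_i), indices taken mod 5.
Σ = (-21) + (-9) + (-2) + (-11) + (-19) = -62
Area = |Σ|/2 = 31.
Hole:
Apply Gauss's area formula: 2A = Σ (x_i·y_{i+1} − x_{i+1}·y_i), indices taken mod 4.
Σ = (6) + (5) + (2) + (-6) = 7
Area = |Σ|/2 = 3.5.
Net area = 31 − 3.5 = 27.5.

27.5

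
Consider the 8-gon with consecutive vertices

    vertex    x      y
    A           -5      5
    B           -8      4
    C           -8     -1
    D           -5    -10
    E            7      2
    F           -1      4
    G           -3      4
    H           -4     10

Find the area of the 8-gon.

Apply the surveyor's formula: 2A = Σ (x_i·y_{i+1} − x_{i+1}·y_i), indices taken mod 8.
Σ = (20) + (40) + (75) + (60) + (30) + (8) + (-14) + (30) = 249
Area = |Σ|/2 = 124.5.

124.5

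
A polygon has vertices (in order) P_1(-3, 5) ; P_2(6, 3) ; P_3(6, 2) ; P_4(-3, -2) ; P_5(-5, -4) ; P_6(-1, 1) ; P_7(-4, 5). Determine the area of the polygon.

32

Σ = (-39) + (-6) + (-6) + (2) + (-9) + (-1) + (-5) = -64
Area = |Σ|/2 = 32.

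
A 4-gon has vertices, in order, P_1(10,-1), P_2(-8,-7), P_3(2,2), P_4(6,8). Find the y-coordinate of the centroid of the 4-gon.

Apply the shoelace (surveyor's) formula. First the cross-terms c_i = x_i·y_{i+1} − x_{i+1}·y_i:
  -78, -2, 4, -86  ⇒  2A = -162, A = -81.
Then Σ (y_i + y_{i+1})·c_i = 72, so ȳ = 72 / (6·(-81)) = -4/27.

-4/27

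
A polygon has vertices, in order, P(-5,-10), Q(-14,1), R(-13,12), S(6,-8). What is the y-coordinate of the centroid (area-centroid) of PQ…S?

Apply the surveyor's formula. First the cross-terms c_i = x_i·y_{i+1} − x_{i+1}·y_i:
  -145, -155, 32, -100  ⇒  2A = -368, A = -184.
Then Σ (y_i + y_{i+1})·c_i = 1218, so ȳ = 1218 / (6·(-184)) = -203/184.

-203/184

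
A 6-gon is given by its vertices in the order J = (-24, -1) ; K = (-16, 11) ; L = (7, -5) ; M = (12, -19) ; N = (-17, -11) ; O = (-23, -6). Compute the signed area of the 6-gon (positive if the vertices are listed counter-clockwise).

-538.5

Apply the shoelace formula: 2A = Σ (x_i·y_{i+1} − x_{i+1}·y_i), indices taken mod 6.
Σ = (-280) + (3) + (-73) + (-455) + (-151) + (-121) = -1077
Signed area = Σ/2 = -538.5 (negative ⇒ clockwise traversal).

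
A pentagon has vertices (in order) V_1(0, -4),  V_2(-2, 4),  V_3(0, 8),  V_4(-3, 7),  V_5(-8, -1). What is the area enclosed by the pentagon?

45.5

V_1→V_2: (0)(4) − (-2)(-4) = -8
V_2→V_3: (-2)(8) − (0)(4) = -16
V_3→V_4: (0)(7) − (-3)(8) = 24
V_4→V_5: (-3)(-1) − (-8)(7) = 59
V_5→V_1: (-8)(-4) − (0)(-1) = 32
Σ = 91
Area = |Σ|/2 = 45.5.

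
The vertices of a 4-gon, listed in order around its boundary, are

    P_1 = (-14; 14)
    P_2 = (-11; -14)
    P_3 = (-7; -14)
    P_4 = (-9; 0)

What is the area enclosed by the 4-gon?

77

Cross-terms: 350, 56, -126, -126  ⇒  Σ = 154
Area = |Σ|/2 = 77.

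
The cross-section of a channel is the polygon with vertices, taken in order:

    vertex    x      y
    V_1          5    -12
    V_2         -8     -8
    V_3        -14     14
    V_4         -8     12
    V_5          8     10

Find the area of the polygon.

Apply the shoelace formula: 2A = Σ (x_i·y_{i+1} − x_{i+1}·y_i), indices taken mod 5.
V_1→V_2: (5)(-8) − (-8)(-12) = -136
V_2→V_3: (-8)(14) − (-14)(-8) = -224
V_3→V_4: (-14)(12) − (-8)(14) = -56
V_4→V_5: (-8)(10) − (8)(12) = -176
V_5→V_1: (8)(-12) − (5)(10) = -146
Σ = -738
Area = |Σ|/2 = 369.

369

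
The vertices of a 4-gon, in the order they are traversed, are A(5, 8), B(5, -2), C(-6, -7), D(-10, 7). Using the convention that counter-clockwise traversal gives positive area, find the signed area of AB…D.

-162

A→B: (5)(-2) − (5)(8) = -50
B→C: (5)(-7) − (-6)(-2) = -47
C→D: (-6)(7) − (-10)(-7) = -112
D→A: (-10)(8) − (5)(7) = -115
Σ = -324
Signed area = Σ/2 = -162 (negative ⇒ clockwise traversal).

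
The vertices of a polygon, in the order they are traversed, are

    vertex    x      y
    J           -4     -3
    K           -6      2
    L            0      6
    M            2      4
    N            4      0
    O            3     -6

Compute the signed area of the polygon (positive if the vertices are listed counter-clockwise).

-73.5

Apply the shoelace formula: 2A = Σ (x_i·y_{i+1} − x_{i+1}·y_i), indices taken mod 6.
Cross-terms: -26, -36, -12, -16, -24, -33  ⇒  Σ = -147
Signed area = Σ/2 = -73.5 (negative ⇒ clockwise traversal).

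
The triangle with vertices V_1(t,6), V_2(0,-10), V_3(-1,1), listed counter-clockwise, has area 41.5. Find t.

-9

The doubled signed area Σ (x_i y_{i+1} − x_{i+1} y_i) is linear in t.
With t=0 it equals -16; the coefficient of t is -11 (from the two edges through V_1).
So -11·t + -16 = 2·41.5 = 83 ⇒ t = -9.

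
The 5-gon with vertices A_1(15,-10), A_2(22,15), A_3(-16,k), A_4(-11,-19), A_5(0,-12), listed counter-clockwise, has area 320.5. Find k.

The doubled signed area Σ (x_i y_{i+1} − x_{i+1} y_i) is linear in k.
With k=0 it equals 1301; the coefficient of k is 33 (from the two edges through A_3).
So 33·k + 1301 = 2·320.5 = 641 ⇒ k = -20.

-20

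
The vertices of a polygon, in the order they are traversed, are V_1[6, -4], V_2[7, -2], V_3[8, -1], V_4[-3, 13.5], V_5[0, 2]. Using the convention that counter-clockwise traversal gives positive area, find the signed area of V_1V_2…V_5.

56

Apply the shoelace formula: 2A = Σ (x_i·y_{i+1} − x_{i+1}·y_i), indices taken mod 5.
Cross-terms: 16, 9, 105, -6, -12  ⇒  Σ = 112
Signed area = Σ/2 = 56 (positive ⇒ counter-clockwise traversal).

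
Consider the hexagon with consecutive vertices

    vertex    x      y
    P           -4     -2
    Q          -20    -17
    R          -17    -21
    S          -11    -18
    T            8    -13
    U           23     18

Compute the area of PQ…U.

Σ = (28) + (131) + (75) + (287) + (443) + (26) = 990
Area = |Σ|/2 = 495.

495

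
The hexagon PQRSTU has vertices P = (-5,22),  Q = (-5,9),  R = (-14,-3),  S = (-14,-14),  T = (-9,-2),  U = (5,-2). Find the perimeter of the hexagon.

92

|PQ| = √((0)² + (-13)²) = √169 = 13
|QR| = √((-9)² + (-12)²) = √225 = 15
|RS| = √((0)² + (-11)²) = √121 = 11
|ST| = √((5)² + (12)²) = √169 = 13
|TU| = √((14)² + (0)²) = √196 = 14
|UP| = √((-10)² + (24)²) = √676 = 26
Perimeter = 13 + 15 + 11 + 13 + 14 + 26 = 92.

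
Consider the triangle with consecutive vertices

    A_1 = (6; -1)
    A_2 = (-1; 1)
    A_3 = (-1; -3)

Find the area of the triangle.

Apply the shoelace (surveyor's) formula: 2A = Σ (x_i·y_{i+1} − x_{i+1}·y_i), indices taken mod 3.
Σ = (5) + (4) + (19) = 28
Area = |Σ|/2 = 14.

14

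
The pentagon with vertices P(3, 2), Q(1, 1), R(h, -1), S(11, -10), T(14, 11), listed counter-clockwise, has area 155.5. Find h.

Write out the shoelace sum; only the two edges meeting at R involve h:
2·Area = [(1·(-1) − h·1) + (h·(-10) − 11·(-1))] + 257
       = -11·h + 267 = 311
⇒ h = -4.

-4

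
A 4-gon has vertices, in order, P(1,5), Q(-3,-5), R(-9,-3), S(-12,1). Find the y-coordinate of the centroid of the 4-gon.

-1/33

Apply the shoelace formula. First the cross-terms c_i = x_i·y_{i+1} − x_{i+1}·y_i:
  10, -36, -45, -61  ⇒  2A = -132, A = -66.
Then Σ (y_i + y_{i+1})·c_i = 12, so ȳ = 12 / (6·(-66)) = -1/33.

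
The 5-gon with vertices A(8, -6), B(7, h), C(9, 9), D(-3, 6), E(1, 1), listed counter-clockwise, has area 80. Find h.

3

Write out the shoelace sum; only the two edges meeting at B involve h:
2·Area = [(8·h − 7·(-6)) + (7·9 − 9·h)] + 58
       = -1·h + 163 = 160
⇒ h = 3.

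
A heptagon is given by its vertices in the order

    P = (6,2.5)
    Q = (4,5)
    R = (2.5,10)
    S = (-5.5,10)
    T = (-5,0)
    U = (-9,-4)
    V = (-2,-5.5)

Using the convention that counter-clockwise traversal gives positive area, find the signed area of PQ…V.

133.5

Apply the shoelace (surveyor's) formula: 2A = Σ (x_i·y_{i+1} − x_{i+1}·y_i), indices taken mod 7.
Σ = (20) + (27.5) + (80) + (50) + (20) + (41.5) + (28) = 267
Signed area = Σ/2 = 133.5 (positive ⇒ counter-clockwise traversal).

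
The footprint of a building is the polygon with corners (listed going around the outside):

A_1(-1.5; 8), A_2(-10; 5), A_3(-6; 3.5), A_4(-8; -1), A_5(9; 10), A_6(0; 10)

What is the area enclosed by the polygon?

67.75

Apply the shoelace formula: 2A = Σ (x_i·y_{i+1} − x_{i+1}·y_i), indices taken mod 6.
Σ = (72.5) + (-5) + (34) + (-71) + (90) + (15) = 135.5
Area = |Σ|/2 = 67.75.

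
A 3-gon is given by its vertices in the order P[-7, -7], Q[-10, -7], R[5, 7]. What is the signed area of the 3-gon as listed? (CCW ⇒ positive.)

-21

Apply the shoelace (surveyor's) formula: 2A = Σ (x_i·y_{i+1} − x_{i+1}·y_i), indices taken mod 3.
P→Q: (-7)(-7) − (-10)(-7) = -21
Q→R: (-10)(7) − (5)(-7) = -35
R→P: (5)(-7) − (-7)(7) = 14
Σ = -42
Signed area = Σ/2 = -21 (negative ⇒ clockwise traversal).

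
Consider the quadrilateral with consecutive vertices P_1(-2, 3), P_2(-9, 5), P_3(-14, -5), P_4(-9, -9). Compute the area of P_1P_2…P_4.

84

Apply Gauss's area formula: 2A = Σ (x_i·y_{i+1} − x_{i+1}·y_i), indices taken mod 4.
P_1→P_2: (-2)(5) − (-9)(3) = 17
P_2→P_3: (-9)(-5) − (-14)(5) = 115
P_3→P_4: (-14)(-9) − (-9)(-5) = 81
P_4→P_1: (-9)(3) − (-2)(-9) = -45
Σ = 168
Area = |Σ|/2 = 84.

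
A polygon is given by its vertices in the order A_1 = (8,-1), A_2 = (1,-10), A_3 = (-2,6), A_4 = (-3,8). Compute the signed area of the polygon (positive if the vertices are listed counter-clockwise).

-76

Apply the surveyor's formula: 2A = Σ (x_i·y_{i+1} − x_{i+1}·y_i), indices taken mod 4.
Σ = (-79) + (-14) + (2) + (-61) = -152
Signed area = Σ/2 = -76 (negative ⇒ clockwise traversal).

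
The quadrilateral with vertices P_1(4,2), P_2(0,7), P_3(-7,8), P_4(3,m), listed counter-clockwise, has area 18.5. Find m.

The doubled signed area Σ (x_i y_{i+1} − x_{i+1} y_i) is linear in m.
With m=0 it equals 59; the coefficient of m is -11 (from the two edges through P_4).
So -11·m + 59 = 2·18.5 = 37 ⇒ m = 2.

2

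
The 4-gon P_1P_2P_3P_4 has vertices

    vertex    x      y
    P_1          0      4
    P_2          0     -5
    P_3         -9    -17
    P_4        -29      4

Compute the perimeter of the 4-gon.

82

|P_1P_2| = √((0)² + (-9)²) = √81 = 9
|P_2P_3| = √((-9)² + (-12)²) = √225 = 15
|P_3P_4| = √((-20)² + (21)²) = √841 = 29
|P_4P_1| = √((29)² + (0)²) = √841 = 29
Perimeter = 9 + 15 + 29 + 29 = 82.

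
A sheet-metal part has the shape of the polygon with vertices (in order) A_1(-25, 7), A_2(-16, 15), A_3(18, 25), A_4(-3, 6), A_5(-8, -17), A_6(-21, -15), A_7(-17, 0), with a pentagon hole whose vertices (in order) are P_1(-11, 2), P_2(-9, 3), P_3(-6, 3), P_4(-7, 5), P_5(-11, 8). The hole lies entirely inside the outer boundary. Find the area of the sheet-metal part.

615

Outer boundary:
Cross-terms: -263, -670, 183, 99, -237, -255, -119  ⇒  Σ = -1262
Area = |Σ|/2 = 631.
Hole:
Apply the shoelace formula: 2A = Σ (x_i·y_{i+1} − x_{i+1}·y_i), indices taken mod 5.
Σ = (-15) + (-9) + (-9) + (-1) + (66) = 32
Area = |Σ|/2 = 16.
Net area = 631 − 16 = 615.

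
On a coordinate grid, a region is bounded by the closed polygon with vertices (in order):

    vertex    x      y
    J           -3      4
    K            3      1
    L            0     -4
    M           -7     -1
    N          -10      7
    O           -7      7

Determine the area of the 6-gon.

71

Σ = (-15) + (-12) + (-28) + (-59) + (-21) + (-7) = -142
Area = |Σ|/2 = 71.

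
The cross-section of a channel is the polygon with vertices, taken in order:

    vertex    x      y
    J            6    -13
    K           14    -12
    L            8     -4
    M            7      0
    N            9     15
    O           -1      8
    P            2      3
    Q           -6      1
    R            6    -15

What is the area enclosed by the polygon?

Σ = (110) + (40) + (28) + (105) + (87) + (-19) + (20) + (84) + (12) = 467
Area = |Σ|/2 = 233.5.

233.5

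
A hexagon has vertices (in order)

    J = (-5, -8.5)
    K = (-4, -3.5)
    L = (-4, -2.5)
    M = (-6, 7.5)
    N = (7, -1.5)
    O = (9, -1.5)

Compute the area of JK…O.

95

Cross-terms: -16.5, -4, -45, -43.5, 3, -84  ⇒  Σ = -190
Area = |Σ|/2 = 95.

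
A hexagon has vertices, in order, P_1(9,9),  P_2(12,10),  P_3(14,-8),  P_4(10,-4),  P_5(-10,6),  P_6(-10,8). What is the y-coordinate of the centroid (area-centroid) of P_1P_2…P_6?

512/147

Apply the surveyor's formula. First the cross-terms c_i = x_i·y_{i+1} − x_{i+1}·y_i:
  -18, -236, 24, 20, -20, -162  ⇒  2A = -392, A = -196.
Then Σ (y_i + y_{i+1})·c_i = -4096, so ȳ = -4096 / (6·(-196)) = 512/147.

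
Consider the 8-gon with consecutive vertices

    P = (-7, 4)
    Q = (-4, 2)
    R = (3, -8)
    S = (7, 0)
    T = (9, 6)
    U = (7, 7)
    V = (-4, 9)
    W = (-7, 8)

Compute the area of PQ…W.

Σ = (2) + (26) + (56) + (42) + (21) + (91) + (31) + (28) = 297
Area = |Σ|/2 = 148.5.

148.5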